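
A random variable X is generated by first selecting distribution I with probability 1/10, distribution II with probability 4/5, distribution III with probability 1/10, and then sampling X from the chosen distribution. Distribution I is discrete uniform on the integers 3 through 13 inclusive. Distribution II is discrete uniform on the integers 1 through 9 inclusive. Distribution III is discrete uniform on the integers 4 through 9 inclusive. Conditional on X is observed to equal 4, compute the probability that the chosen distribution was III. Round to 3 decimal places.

0.145

Likelihoods P(X=4 | ·): I: 0.0909091; II: 0.111111; III: 0.166667.
Posterior ∝ prior × likelihood. Numerator for III: 0.1·0.166667 = 0.0166667.
Normalizing constant: 0.1·0.0909091 + 0.8·0.111111 + 0.1·0.166667 = 0.114646.
P(III | observation) = 0.0166667 / 0.114646 = 0.145374.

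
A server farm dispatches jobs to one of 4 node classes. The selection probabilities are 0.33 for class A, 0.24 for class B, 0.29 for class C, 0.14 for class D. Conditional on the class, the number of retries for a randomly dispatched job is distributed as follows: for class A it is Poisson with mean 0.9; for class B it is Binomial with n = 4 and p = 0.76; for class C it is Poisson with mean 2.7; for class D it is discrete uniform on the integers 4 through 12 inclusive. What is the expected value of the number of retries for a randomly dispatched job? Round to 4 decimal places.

2.9296

Component means — A: 0.9; B: 3.04; C: 2.7; D: 8.
E[X] = 0.33·0.9 + 0.24·3.04 + 0.29·2.7 + 0.14·8 = 2.9296.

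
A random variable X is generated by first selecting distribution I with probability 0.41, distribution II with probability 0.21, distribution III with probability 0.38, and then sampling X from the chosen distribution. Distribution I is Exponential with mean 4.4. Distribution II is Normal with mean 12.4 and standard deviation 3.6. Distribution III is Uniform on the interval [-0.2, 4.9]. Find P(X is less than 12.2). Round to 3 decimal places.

Conditional on each component, P(X < 12.2): I: 0.937509; II: 0.477848; III: 1.
By total probability, P(X < 12.2) = 0.41·0.937509 + 0.21·0.477848 + 0.38·1 = 0.864727.

0.865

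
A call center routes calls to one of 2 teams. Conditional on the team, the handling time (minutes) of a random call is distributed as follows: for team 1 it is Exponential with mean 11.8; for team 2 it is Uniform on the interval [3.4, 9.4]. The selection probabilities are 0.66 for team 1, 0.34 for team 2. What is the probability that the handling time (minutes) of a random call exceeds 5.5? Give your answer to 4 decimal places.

Conditional on each team, P(X > 5.5): 1: 0.627443; 2: 0.65.
By total probability, P(X > 5.5) = 0.66·0.627443 + 0.34·0.65 = 0.635113.

0.6351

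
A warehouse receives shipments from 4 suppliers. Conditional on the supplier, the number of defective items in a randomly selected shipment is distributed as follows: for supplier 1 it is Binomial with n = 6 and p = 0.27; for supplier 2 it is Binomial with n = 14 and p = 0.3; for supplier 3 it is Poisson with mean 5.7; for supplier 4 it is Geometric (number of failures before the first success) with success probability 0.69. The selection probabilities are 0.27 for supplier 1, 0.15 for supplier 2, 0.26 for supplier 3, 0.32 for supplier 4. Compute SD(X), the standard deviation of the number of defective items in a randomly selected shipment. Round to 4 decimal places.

2.6578

Per component, 1: μ=1.62, E[X²]=3.807; 2: μ=4.2, E[X²]=20.58; 3: μ=5.7, E[X²]=38.19; 4: μ=0.449275, E[X²]=0.852972.
E[X] = 0.27·1.62 + 0.15·4.2 + 0.26·5.7 + 0.32·0.449275 = 2.69317.
E[X²] = 0.27·3.807 + 0.15·20.58 + 0.26·38.19 + 0.32·0.852972 = 14.3172.
Var(X) = E[X²] − (E[X])² = 14.3172 − 7.25315 = 7.06409.
SD(X) = √7.06409 = 2.65783.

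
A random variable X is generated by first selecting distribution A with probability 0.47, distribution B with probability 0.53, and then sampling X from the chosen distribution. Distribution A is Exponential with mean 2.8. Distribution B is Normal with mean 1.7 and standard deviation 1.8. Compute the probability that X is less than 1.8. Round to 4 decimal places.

0.4996

Conditional on each component, P(X < 1.8): A: 0.474212; B: 0.522152.
By total probability, P(X < 1.8) = 0.47·0.474212 + 0.53·0.522152 = 0.49962.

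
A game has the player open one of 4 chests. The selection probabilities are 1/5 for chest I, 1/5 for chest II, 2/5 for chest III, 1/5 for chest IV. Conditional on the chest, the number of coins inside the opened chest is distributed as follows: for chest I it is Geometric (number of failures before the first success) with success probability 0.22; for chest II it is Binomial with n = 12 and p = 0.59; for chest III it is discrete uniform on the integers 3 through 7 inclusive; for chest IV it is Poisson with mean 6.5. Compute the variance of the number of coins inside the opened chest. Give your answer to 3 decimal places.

Per component, I: μ=3.54545, E[X²]=28.686; II: μ=7.08, E[X²]=53.0292; III: μ=5, E[X²]=27; IV: μ=6.5, E[X²]=48.75.
E[X] = 0.2·3.54545 + 0.2·7.08 + 0.4·5 + 0.2·6.5 = 5.42509.
E[X²] = 0.2·28.686 + 0.2·53.0292 + 0.4·27 + 0.2·48.75 = 36.893.
Var(X) = E[X²] − (E[X])² = 36.893 − 29.4316 = 7.46142.

7.461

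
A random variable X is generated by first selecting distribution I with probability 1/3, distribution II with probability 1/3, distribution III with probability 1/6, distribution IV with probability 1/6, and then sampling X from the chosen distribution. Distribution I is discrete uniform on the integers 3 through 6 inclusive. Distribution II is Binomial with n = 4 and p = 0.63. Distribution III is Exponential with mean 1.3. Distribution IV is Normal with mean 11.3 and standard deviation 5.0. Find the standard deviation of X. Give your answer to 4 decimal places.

Per component, I: μ=4.5, E[X²]=21.5; II: μ=2.52, E[X²]=7.2828; III: μ=1.3, E[X²]=3.38; IV: μ=11.3, E[X²]=152.69.
E[X] = 0.333333·4.5 + 0.333333·2.52 + 0.166667·1.3 + 0.166667·11.3 = 4.44.
E[X²] = 0.333333·21.5 + 0.333333·7.2828 + 0.166667·3.38 + 0.166667·152.69 = 35.6059.
Var(X) = E[X²] − (E[X])² = 35.6059 − 19.7136 = 15.8923.
SD(X) = √15.8923 = 3.98652.

3.9865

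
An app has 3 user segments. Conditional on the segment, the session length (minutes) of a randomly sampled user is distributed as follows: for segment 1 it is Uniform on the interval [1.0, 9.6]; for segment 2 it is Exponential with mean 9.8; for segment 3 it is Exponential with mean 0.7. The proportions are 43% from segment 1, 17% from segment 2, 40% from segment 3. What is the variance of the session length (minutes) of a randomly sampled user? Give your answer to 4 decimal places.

Per component, 1: μ=5.3, E[X²]=34.2533; 2: μ=9.8, E[X²]=192.08; 3: μ=0.7, E[X²]=0.98.
E[X] = 0.43·5.3 + 0.17·9.8 + 0.4·0.7 = 4.225.
E[X²] = 0.43·34.2533 + 0.17·192.08 + 0.4·0.98 = 47.7745.
Var(X) = E[X²] − (E[X])² = 47.7745 − 17.8506 = 29.9239.

29.9239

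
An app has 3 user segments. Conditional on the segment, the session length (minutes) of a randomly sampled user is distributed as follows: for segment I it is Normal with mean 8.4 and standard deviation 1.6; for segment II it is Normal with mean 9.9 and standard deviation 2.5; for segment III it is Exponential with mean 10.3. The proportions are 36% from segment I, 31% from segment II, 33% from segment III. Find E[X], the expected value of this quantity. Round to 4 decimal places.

Component means — I: 8.4; II: 9.9; III: 10.3.
E[X] = 0.36·8.4 + 0.31·9.9 + 0.33·10.3 = 9.492.

9.4920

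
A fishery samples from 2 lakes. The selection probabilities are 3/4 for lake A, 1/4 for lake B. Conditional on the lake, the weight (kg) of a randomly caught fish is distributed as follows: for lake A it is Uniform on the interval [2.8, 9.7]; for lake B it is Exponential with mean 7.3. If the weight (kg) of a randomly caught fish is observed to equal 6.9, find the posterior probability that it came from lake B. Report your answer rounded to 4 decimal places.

0.1091

Likelihoods f(6.9 | ·): A: 0.144928; B: 0.0532328.
Posterior ∝ prior × likelihood. Numerator for B: 0.25·0.0532328 = 0.0133082.
Normalizing constant: 0.75·0.144928 + 0.25·0.0532328 = 0.122004.
P(B | observation) = 0.0133082 / 0.122004 = 0.10908.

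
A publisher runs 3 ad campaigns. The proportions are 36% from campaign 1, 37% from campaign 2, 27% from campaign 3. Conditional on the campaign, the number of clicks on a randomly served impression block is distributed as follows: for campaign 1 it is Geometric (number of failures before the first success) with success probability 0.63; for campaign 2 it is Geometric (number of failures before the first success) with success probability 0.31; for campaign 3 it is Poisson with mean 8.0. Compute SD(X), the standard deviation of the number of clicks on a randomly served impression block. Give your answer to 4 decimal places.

Per component, 1: μ=0.587302, E[X²]=1.27715; 2: μ=2.22581, E[X²]=12.1342; 3: μ=8, E[X²]=72.
E[X] = 0.36·0.587302 + 0.37·2.22581 + 0.27·8 = 3.19498.
E[X²] = 0.36·1.27715 + 0.37·12.1342 + 0.27·72 = 24.3894.
Var(X) = E[X²] − (E[X])² = 24.3894 − 10.2079 = 14.1816.
SD(X) = √14.1816 = 3.76584.

3.7658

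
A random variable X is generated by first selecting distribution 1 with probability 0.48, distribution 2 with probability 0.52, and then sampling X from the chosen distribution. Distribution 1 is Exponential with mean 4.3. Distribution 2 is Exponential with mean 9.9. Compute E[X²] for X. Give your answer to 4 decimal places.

119.6808

For each component E[X²] = Var + (mean)², giving 1: 36.98; 2: 196.02.
Overall E[X²] = 0.48·36.98 + 0.52·196.02 = 119.681.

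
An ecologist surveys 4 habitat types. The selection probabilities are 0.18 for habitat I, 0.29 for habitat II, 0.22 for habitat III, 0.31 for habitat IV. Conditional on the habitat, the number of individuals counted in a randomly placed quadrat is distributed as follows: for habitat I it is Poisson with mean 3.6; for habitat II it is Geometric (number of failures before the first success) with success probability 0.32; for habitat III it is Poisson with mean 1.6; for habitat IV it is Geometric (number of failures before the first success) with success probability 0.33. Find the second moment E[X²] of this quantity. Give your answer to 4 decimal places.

For each component E[X²] = Var + (mean)², giving I: 16.56; II: 11.1562; III: 4.16; IV: 10.2746.
Overall E[X²] = 0.18·16.56 + 0.29·11.1562 + 0.22·4.16 + 0.31·10.2746 = 10.3164.

10.3164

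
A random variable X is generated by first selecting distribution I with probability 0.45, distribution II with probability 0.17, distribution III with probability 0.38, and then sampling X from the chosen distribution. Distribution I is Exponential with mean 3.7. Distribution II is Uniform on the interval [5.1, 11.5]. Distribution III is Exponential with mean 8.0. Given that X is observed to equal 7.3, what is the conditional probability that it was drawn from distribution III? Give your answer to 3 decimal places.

Likelihoods f(7.3 | ·): I: 0.0375792; II: 0.15625; III: 0.0501899.
Posterior ∝ prior × likelihood. Numerator for III: 0.38·0.0501899 = 0.0190722.
Normalizing constant: 0.45·0.0375792 + 0.17·0.15625 + 0.38·0.0501899 = 0.0625453.
P(III | observation) = 0.0190722 / 0.0625453 = 0.304934.

0.305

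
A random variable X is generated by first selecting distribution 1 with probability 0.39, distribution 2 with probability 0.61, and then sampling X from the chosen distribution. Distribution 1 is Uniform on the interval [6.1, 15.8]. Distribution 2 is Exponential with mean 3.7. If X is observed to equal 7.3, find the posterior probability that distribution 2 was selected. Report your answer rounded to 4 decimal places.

0.3631

Likelihoods f(7.3 | ·): 1: 0.103093; 2: 0.0375792.
Posterior ∝ prior × likelihood. Numerator for 2: 0.61·0.0375792 = 0.0229233.
Normalizing constant: 0.39·0.103093 + 0.61·0.0375792 = 0.0631295.
P(2 | observation) = 0.0229233 / 0.0631295 = 0.363115.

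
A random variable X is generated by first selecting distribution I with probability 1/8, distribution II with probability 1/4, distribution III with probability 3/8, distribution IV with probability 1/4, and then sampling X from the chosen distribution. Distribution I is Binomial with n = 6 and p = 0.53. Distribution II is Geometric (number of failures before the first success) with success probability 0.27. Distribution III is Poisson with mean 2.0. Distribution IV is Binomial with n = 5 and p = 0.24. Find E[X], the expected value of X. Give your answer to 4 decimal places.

Component means — I: 3.18; II: 2.7037; III: 2; IV: 1.2.
E[X] = 0.125·3.18 + 0.25·2.7037 + 0.375·2 + 0.25·1.2 = 2.12343.

2.1234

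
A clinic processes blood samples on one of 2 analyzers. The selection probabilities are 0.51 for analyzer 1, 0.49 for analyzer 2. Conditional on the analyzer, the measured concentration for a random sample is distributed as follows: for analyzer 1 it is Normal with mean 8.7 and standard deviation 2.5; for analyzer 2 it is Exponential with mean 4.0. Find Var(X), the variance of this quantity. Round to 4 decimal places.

Per component, 1: μ=8.7, E[X²]=81.94; 2: μ=4, E[X²]=32.
E[X] = 0.51·8.7 + 0.49·4 = 6.397.
E[X²] = 0.51·81.94 + 0.49·32 = 57.4694.
Var(X) = E[X²] − (E[X])² = 57.4694 − 40.9216 = 16.5478.

16.5478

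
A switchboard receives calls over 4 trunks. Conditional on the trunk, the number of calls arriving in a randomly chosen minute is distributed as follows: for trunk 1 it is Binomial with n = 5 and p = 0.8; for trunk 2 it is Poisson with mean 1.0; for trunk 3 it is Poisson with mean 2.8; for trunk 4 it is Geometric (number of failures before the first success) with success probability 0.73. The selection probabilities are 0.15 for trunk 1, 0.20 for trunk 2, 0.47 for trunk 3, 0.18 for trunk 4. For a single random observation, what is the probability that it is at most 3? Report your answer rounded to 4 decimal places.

Conditional on each trunk, P(X ≤ 3): 1: 0.26272; 2: 0.981012; 3: 0.691937; 4: 0.994686.
By total probability, P(X ≤ 3) = 0.15·0.26272 + 0.2·0.981012 + 0.47·0.691937 + 0.18·0.994686 = 0.739864.

0.7399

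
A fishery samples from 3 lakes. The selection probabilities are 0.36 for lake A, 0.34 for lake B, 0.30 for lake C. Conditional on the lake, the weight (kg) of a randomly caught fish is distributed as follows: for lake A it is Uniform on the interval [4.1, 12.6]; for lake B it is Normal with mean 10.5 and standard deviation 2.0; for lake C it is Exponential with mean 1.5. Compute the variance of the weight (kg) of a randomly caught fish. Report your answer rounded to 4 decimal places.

18.0979

Per component, A: μ=8.35, E[X²]=75.7433; B: μ=10.5, E[X²]=114.25; C: μ=1.5, E[X²]=4.5.
E[X] = 0.36·8.35 + 0.34·10.5 + 0.3·1.5 = 7.026.
E[X²] = 0.36·75.7433 + 0.34·114.25 + 0.3·4.5 = 67.4626.
Var(X) = E[X²] − (E[X])² = 67.4626 − 49.3647 = 18.0979.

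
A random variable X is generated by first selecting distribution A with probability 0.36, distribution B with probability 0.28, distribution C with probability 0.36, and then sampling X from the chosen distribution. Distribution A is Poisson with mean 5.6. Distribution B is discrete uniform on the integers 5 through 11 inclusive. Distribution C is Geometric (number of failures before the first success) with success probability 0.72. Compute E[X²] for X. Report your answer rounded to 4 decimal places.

32.5945

For each component E[X²] = Var + (mean)², giving A: 36.96; B: 68; C: 0.691358.
Overall E[X²] = 0.36·36.96 + 0.28·68 + 0.36·0.691358 = 32.5945.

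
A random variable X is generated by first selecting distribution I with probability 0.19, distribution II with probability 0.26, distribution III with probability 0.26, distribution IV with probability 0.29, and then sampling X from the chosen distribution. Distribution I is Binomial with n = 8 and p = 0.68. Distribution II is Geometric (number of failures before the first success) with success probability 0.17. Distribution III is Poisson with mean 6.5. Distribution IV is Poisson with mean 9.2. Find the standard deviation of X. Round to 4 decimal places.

3.8907

Per component, I: μ=5.44, E[X²]=31.3344; II: μ=4.88235, E[X²]=52.5571; III: μ=6.5, E[X²]=48.75; IV: μ=9.2, E[X²]=93.84.
E[X] = 0.19·5.44 + 0.26·4.88235 + 0.26·6.5 + 0.29·9.2 = 6.66101.
E[X²] = 0.19·31.3344 + 0.26·52.5571 + 0.26·48.75 + 0.29·93.84 = 59.507.
Var(X) = E[X²] − (E[X])² = 59.507 − 44.3691 = 15.1379.
SD(X) = √15.1379 = 3.89075.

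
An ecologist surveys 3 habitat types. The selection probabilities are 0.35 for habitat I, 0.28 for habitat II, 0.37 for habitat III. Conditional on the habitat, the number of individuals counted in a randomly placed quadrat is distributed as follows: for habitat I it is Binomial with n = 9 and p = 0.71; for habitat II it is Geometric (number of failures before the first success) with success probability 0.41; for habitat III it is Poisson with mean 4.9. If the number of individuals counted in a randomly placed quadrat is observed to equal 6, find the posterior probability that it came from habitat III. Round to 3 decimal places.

Likelihoods P(X=6 | ·): I: 0.262436; II: 0.017294; III: 0.143153.
Posterior ∝ prior × likelihood. Numerator for III: 0.37·0.143153 = 0.0529667.
Normalizing constant: 0.35·0.262436 + 0.28·0.017294 + 0.37·0.143153 = 0.149662.
P(III | observation) = 0.0529667 / 0.149662 = 0.35391.

0.354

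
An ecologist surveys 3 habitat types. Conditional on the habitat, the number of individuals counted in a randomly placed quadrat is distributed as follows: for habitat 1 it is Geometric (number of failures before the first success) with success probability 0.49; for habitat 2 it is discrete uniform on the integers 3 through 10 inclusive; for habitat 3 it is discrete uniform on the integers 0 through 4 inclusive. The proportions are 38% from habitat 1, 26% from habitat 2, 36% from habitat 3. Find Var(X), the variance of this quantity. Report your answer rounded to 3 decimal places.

7.858

Per component, 1: μ=1.04082, E[X²]=3.20741; 2: μ=6.5, E[X²]=47.5; 3: μ=2, E[X²]=6.
E[X] = 0.38·1.04082 + 0.26·6.5 + 0.36·2 = 2.80551.
E[X²] = 0.38·3.20741 + 0.26·47.5 + 0.36·6 = 15.7288.
Var(X) = E[X²] − (E[X])² = 15.7288 − 7.87089 = 7.85793.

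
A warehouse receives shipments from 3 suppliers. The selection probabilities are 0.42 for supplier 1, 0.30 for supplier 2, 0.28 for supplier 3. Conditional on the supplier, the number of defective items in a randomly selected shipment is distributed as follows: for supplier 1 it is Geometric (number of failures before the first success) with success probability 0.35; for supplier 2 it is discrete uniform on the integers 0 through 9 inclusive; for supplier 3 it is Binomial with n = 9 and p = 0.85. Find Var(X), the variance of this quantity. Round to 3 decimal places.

Per component, 1: μ=1.85714, E[X²]=8.7551; 2: μ=4.5, E[X²]=28.5; 3: μ=7.65, E[X²]=59.67.
E[X] = 0.42·1.85714 + 0.3·4.5 + 0.28·7.65 = 4.272.
E[X²] = 0.42·8.7551 + 0.3·28.5 + 0.28·59.67 = 28.9347.
Var(X) = E[X²] − (E[X])² = 28.9347 − 18.25 = 10.6848.

10.685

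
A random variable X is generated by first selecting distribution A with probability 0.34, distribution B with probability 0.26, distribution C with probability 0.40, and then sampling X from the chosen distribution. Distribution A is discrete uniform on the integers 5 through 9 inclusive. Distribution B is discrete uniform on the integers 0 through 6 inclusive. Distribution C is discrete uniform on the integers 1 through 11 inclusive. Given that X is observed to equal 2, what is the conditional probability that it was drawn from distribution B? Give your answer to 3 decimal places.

0.505

Likelihoods P(X=2 | ·): A: 0; B: 0.142857; C: 0.0909091.
Posterior ∝ prior × likelihood. Numerator for B: 0.26·0.142857 = 0.0371429.
Normalizing constant: 0.34·0 + 0.26·0.142857 + 0.4·0.0909091 = 0.0735065.
P(B | observation) = 0.0371429 / 0.0735065 = 0.5053.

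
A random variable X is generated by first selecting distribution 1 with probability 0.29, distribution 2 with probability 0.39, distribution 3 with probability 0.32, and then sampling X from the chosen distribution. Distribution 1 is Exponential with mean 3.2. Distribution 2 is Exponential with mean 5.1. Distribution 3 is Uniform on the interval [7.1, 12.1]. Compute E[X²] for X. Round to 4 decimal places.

For each component E[X²] = Var + (mean)², giving 1: 20.48; 2: 52.02; 3: 94.2433.
Overall E[X²] = 0.29·20.48 + 0.39·52.02 + 0.32·94.2433 = 56.3849.

56.3849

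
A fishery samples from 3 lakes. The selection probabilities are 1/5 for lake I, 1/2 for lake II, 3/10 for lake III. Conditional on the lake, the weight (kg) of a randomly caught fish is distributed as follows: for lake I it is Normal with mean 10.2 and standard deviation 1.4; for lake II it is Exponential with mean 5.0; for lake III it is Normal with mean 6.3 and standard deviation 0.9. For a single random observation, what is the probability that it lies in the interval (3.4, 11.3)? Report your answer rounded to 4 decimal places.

Conditional on each lake, P(3.4 < X < 11.3): I: 0.783982; II: 0.402267; III: 0.999364.
By total probability, P(3.4 < X < 11.3) = 0.2·0.783982 + 0.5·0.402267 + 0.3·0.999364 = 0.657739.

0.6577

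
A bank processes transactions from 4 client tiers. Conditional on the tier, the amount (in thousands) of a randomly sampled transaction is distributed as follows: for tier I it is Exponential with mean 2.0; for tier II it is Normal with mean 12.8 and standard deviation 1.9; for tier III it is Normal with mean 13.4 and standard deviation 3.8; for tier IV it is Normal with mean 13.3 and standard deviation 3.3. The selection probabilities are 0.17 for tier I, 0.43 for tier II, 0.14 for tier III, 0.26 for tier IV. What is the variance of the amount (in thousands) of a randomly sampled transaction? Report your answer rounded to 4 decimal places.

Per component, I: μ=2, E[X²]=8; II: μ=12.8, E[X²]=167.45; III: μ=13.4, E[X²]=194; IV: μ=13.3, E[X²]=187.78.
E[X] = 0.17·2 + 0.43·12.8 + 0.14·13.4 + 0.26·13.3 = 11.178.
E[X²] = 0.17·8 + 0.43·167.45 + 0.14·194 + 0.26·187.78 = 149.346.
Var(X) = E[X²] − (E[X])² = 149.346 − 124.948 = 24.3986.

24.3986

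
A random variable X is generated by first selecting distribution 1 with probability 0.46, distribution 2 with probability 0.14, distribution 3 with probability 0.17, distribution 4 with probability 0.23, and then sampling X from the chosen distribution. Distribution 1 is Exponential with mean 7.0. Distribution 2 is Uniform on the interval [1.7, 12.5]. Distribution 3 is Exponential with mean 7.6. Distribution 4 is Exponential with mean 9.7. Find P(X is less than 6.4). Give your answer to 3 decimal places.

Conditional on each component, P(X < 6.4): 1: 0.599197; 2: 0.435185; 3: 0.569197; 4: 0.483042.
By total probability, P(X < 6.4) = 0.46·0.599197 + 0.14·0.435185 + 0.17·0.569197 + 0.23·0.483042 = 0.54442.

0.544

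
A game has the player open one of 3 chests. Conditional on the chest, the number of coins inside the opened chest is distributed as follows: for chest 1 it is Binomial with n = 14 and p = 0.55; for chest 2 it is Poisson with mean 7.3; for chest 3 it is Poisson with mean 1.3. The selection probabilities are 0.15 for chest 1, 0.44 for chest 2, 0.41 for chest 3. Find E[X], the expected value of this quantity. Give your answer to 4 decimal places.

Component means — 1: 7.7; 2: 7.3; 3: 1.3.
E[X] = 0.15·7.7 + 0.44·7.3 + 0.41·1.3 = 4.9.

4.9000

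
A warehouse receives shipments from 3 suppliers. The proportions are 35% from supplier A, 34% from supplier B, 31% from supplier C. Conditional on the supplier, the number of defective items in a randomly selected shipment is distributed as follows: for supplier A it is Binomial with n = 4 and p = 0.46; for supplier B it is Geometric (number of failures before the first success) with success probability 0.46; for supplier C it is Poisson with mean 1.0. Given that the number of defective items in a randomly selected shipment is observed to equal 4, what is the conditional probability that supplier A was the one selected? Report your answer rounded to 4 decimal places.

Likelihoods P(X=4 | ·): A: 0.0447746; B: 0.0391141; C: 0.0153283.
Posterior ∝ prior × likelihood. Numerator for A: 0.35·0.0447746 = 0.0156711.
Normalizing constant: 0.35·0.0447746 + 0.34·0.0391141 + 0.31·0.0153283 = 0.0337217.
P(A | observation) = 0.0156711 / 0.0337217 = 0.464719.

0.4647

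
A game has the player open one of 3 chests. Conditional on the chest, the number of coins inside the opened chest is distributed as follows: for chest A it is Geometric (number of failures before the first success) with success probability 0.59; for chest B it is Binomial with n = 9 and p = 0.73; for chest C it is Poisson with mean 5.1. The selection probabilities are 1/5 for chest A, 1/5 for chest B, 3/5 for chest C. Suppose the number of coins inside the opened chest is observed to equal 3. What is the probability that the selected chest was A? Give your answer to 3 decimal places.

0.089

Likelihoods P(X=3 | ·): A: 0.0406634; B: 0.0126599; C: 0.13479.
Posterior ∝ prior × likelihood. Numerator for A: 0.2·0.0406634 = 0.00813268.
Normalizing constant: 0.2·0.0406634 + 0.2·0.0126599 + 0.6·0.13479 = 0.0915386.
P(A | observation) = 0.00813268 / 0.0915386 = 0.0888442.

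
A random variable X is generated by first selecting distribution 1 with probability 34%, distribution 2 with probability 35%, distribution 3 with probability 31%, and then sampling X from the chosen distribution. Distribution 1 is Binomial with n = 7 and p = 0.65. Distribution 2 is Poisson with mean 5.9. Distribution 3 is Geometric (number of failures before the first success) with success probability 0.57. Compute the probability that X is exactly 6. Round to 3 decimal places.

Conditional on each component, P(X = 6): 1: 0.184776; 2: 0.160488; 3: 0.00360318.
By total probability, P(X = 6) = 0.34·0.184776 + 0.35·0.160488 + 0.31·0.00360318 = 0.120112.

0.120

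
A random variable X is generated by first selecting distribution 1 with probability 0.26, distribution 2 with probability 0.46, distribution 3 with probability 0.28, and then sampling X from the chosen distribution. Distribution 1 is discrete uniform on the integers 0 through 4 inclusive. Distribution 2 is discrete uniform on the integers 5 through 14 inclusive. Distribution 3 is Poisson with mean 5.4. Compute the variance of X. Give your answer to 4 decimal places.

15.5612

Per component, 1: μ=2, E[X²]=6; 2: μ=9.5, E[X²]=98.5; 3: μ=5.4, E[X²]=34.56.
E[X] = 0.26·2 + 0.46·9.5 + 0.28·5.4 = 6.402.
E[X²] = 0.26·6 + 0.46·98.5 + 0.28·34.56 = 56.5468.
Var(X) = E[X²] − (E[X])² = 56.5468 − 40.9856 = 15.5612.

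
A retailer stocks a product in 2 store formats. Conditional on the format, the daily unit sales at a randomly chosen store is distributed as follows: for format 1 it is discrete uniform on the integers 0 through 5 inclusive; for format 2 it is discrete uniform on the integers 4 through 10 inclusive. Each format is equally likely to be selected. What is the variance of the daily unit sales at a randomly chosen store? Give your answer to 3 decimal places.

Per component, 1: μ=2.5, E[X²]=9.16667; 2: μ=7, E[X²]=53.
E[X] = 0.5·2.5 + 0.5·7 = 4.75.
E[X²] = 0.5·9.16667 + 0.5·53 = 31.0833.
Var(X) = E[X²] − (E[X])² = 31.0833 − 22.5625 = 8.52083.

8.521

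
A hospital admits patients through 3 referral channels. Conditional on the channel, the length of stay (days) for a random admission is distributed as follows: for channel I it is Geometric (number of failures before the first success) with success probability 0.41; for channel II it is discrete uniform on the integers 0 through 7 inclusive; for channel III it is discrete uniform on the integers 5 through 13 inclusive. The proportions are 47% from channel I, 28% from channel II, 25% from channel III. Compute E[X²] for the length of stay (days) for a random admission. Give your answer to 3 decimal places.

29.440

For each component E[X²] = Var + (mean)², giving I: 5.58061; II: 17.5; III: 87.6667.
Overall E[X²] = 0.47·5.58061 + 0.28·17.5 + 0.25·87.6667 = 29.4396.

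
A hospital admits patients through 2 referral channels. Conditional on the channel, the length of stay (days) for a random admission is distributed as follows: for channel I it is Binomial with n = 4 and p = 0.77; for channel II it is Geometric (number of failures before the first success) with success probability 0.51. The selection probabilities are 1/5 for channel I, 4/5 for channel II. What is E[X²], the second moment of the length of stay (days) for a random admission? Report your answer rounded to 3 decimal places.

For each component E[X²] = Var + (mean)², giving I: 10.1948; II: 2.807.
Overall E[X²] = 0.2·10.1948 + 0.8·2.807 = 4.28456.

4.285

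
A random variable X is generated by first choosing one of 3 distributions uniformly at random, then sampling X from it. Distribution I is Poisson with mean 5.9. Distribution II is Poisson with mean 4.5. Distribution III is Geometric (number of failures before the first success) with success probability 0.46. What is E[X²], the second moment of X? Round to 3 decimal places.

23.130

For each component E[X²] = Var + (mean)², giving I: 40.71; II: 24.75; III: 3.93006.
Overall E[X²] = 0.333333·40.71 + 0.333333·24.75 + 0.333333·3.93006 = 23.13.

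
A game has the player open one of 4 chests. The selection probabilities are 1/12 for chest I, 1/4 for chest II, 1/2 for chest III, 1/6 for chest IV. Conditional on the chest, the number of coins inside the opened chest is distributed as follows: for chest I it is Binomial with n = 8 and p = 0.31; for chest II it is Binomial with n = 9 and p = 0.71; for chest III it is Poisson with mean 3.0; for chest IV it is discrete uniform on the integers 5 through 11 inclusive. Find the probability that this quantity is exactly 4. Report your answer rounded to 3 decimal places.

0.113

Conditional on each chest, P(X = 4): I: 0.146535; II: 0.0656741; III: 0.168031; IV: 0.
By total probability, P(X = 4) = 0.0833333·0.146535 + 0.25·0.0656741 + 0.5·0.168031 + 0.166667·0 = 0.112645.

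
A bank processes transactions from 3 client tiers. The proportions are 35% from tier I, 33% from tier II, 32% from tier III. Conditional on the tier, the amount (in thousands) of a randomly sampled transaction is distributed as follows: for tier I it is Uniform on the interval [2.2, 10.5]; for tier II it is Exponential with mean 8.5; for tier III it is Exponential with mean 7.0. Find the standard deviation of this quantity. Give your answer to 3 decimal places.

6.508

Per component, I: μ=6.35, E[X²]=46.0633; II: μ=8.5, E[X²]=144.5; III: μ=7, E[X²]=98.
E[X] = 0.35·6.35 + 0.33·8.5 + 0.32·7 = 7.2675.
E[X²] = 0.35·46.0633 + 0.33·144.5 + 0.32·98 = 95.1672.
Var(X) = E[X²] − (E[X])² = 95.1672 − 52.8166 = 42.3506.
SD(X) = √42.3506 = 6.50773.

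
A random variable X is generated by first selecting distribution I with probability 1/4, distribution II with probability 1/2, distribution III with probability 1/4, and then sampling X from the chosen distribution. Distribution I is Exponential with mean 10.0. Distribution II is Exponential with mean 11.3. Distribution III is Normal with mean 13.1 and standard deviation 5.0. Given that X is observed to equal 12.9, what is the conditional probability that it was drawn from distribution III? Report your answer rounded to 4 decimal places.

0.4868

Likelihoods f(12.9 | ·): I: 0.0275271; II: 0.0282575; III: 0.0797247.
Posterior ∝ prior × likelihood. Numerator for III: 0.25·0.0797247 = 0.0199312.
Normalizing constant: 0.25·0.0275271 + 0.5·0.0282575 + 0.25·0.0797247 = 0.0409417.
P(III | observation) = 0.0199312 / 0.0409417 = 0.486818.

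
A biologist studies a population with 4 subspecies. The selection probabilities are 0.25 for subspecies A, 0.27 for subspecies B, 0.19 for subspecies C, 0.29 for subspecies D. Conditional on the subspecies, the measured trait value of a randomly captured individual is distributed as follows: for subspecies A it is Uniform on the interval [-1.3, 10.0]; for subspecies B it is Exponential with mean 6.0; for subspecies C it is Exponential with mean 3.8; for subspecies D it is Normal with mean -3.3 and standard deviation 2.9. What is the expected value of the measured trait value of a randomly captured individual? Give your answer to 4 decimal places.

Component means — A: 4.35; B: 6; C: 3.8; D: -3.3.
E[X] = 0.25·4.35 + 0.27·6 + 0.19·3.8 + 0.29·-3.3 = 2.4725.

2.4725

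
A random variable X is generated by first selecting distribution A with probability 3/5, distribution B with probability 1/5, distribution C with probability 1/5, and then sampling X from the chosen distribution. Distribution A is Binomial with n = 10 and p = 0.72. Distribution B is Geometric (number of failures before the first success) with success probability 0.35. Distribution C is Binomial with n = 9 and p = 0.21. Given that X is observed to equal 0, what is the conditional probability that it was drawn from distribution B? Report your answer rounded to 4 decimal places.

Likelihoods P(X=0 | ·): A: 2.96197e-06; B: 0.35; C: 0.119852.
Posterior ∝ prior × likelihood. Numerator for B: 0.2·0.35 = 0.07.
Normalizing constant: 0.6·2.96197e-06 + 0.2·0.35 + 0.2·0.119852 = 0.0939721.
P(B | observation) = 0.07 / 0.0939721 = 0.744902.

0.7449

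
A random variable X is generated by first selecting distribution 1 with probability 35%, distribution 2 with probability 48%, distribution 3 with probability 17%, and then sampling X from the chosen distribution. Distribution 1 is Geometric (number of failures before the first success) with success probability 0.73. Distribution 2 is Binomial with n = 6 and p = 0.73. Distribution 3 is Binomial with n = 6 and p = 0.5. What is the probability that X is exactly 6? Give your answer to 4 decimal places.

Conditional on each component, P(X = 6): 1: 0.000282817; 2: 0.151334; 3: 0.015625.
By total probability, P(X = 6) = 0.35·0.000282817 + 0.48·0.151334 + 0.17·0.015625 = 0.0753957.

0.0754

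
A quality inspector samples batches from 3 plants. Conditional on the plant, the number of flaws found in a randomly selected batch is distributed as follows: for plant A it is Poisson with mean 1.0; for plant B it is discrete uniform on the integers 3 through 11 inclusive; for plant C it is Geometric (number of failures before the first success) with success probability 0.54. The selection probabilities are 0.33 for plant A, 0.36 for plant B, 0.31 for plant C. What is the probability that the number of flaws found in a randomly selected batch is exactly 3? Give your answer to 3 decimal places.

0.077

Conditional on each plant, P(X = 3): A: 0.0613132; B: 0.111111; C: 0.0525614.
By total probability, P(X = 3) = 0.33·0.0613132 + 0.36·0.111111 + 0.31·0.0525614 = 0.0765274.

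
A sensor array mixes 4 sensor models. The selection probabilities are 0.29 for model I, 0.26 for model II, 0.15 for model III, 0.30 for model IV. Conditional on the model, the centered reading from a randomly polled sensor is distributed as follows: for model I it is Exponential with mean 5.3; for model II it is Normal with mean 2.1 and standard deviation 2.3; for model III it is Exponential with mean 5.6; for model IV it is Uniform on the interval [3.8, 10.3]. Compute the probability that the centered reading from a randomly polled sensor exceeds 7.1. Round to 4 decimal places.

Conditional on each model, P(X > 7.1): I: 0.261944; II: 0.0148558; III: 0.281434; IV: 0.492308.
By total probability, P(X > 7.1) = 0.29·0.261944 + 0.26·0.0148558 + 0.15·0.281434 + 0.3·0.492308 = 0.269734.

0.2697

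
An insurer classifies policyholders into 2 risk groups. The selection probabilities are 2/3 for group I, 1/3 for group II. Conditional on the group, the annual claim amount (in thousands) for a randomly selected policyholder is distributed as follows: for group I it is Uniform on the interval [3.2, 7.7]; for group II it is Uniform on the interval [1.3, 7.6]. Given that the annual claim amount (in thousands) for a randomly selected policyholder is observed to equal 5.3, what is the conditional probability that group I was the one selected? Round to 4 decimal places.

0.7368

Likelihoods f(5.3 | ·): I: 0.222222; II: 0.15873.
Posterior ∝ prior × likelihood. Numerator for I: 0.666667·0.222222 = 0.148148.
Normalizing constant: 0.666667·0.222222 + 0.333333·0.15873 = 0.201058.
P(I | observation) = 0.148148 / 0.201058 = 0.736842.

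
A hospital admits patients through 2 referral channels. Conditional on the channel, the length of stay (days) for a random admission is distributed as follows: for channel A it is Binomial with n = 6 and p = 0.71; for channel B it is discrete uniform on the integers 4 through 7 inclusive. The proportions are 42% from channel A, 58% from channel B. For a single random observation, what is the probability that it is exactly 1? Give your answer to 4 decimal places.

0.0037

Conditional on each channel, P(X = 1): A: 0.00873775; B: 0.
By total probability, P(X = 1) = 0.42·0.00873775 + 0.58·0 = 0.00366985.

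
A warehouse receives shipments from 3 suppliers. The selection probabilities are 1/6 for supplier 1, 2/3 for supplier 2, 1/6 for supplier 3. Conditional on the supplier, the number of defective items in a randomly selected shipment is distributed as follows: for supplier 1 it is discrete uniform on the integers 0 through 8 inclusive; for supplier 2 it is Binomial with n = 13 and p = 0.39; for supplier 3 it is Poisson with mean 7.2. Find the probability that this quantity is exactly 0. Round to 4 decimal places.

0.0197

Conditional on each supplier, P(X = 0): 1: 0.111111; 2: 0.00161915; 3: 0.000746586.
By total probability, P(X = 0) = 0.166667·0.111111 + 0.666667·0.00161915 + 0.166667·0.000746586 = 0.0197224.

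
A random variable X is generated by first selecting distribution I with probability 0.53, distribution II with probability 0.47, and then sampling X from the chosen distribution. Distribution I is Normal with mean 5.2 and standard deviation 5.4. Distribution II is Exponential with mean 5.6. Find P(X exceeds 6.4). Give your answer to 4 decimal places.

0.3683

Conditional on each component, P(X > 6.4): I: 0.41207; II: 0.318907.
By total probability, P(X > 6.4) = 0.53·0.41207 + 0.47·0.318907 = 0.368283.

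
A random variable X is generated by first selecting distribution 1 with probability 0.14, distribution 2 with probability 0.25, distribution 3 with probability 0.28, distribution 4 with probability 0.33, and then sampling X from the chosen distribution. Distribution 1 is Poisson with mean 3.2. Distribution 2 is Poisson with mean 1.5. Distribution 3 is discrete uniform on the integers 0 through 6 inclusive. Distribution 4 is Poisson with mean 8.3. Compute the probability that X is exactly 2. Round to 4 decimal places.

Conditional on each component, P(X = 2): 1: 0.208702; 2: 0.251021; 3: 0.142857; 4: 0.00856016.
By total probability, P(X = 2) = 0.14·0.208702 + 0.25·0.251021 + 0.28·0.142857 + 0.33·0.00856016 = 0.134799.

0.1348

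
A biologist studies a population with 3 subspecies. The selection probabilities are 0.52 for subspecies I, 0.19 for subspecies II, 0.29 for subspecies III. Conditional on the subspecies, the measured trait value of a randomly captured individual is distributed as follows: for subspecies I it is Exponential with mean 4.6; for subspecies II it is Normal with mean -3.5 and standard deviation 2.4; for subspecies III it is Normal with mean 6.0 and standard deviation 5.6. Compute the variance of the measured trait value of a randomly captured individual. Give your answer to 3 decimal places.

Per component, I: μ=4.6, E[X²]=42.32; II: μ=-3.5, E[X²]=18.01; III: μ=6, E[X²]=67.36.
E[X] = 0.52·4.6 + 0.19·-3.5 + 0.29·6 = 3.467.
E[X²] = 0.52·42.32 + 0.19·18.01 + 0.29·67.36 = 44.9627.
Var(X) = E[X²] − (E[X])² = 44.9627 − 12.0201 = 32.9426.

32.943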